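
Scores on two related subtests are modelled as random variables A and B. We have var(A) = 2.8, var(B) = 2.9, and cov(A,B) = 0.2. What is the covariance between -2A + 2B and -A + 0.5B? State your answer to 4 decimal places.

cov(-2A + 2B, -A + 0.5B) = (-2)(-1)var(A) + (2)(0.5)var(B) + [(-2)(0.5) + (2)(-1)]cov(A,B)
= 2·2.8 + 1·2.9 + -3·0.2 = 7.9

7.9000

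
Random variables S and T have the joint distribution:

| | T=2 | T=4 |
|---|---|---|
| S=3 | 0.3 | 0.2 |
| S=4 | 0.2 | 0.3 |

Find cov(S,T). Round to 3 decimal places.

E[S] = 3.5,  E[T] = 3
E[ST] = 10.6
cov(S,T) = E[ST] − E[S]E[T] = 10.6 − (3.5)(3) = 0.1

0.100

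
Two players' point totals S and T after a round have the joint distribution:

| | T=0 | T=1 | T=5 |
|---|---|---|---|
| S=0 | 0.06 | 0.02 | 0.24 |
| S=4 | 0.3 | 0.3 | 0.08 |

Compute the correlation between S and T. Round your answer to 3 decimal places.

-0.603

E[S] = 2.72,  E[T] = 1.92
E[ST] = 2.8
cov(S,T) = E[ST] − E[S]E[T] = 2.8 − (2.72)(1.92) = -2.4224
Var(S) = 3.4816,  Var(T) = 4.6336
ρ = -2.4224 / √(3.4816·4.6336) ≈ -0.603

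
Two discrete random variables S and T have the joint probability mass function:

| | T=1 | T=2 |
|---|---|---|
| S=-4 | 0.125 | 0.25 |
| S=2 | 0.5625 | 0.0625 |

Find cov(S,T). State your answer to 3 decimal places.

E[S] = -0.25,  E[T] = 1.3125
E[ST] = -1.125
cov(S,T) = E[ST] − E[S]E[T] = -1.125 − (-0.25)(1.3125) = -0.796875

-0.797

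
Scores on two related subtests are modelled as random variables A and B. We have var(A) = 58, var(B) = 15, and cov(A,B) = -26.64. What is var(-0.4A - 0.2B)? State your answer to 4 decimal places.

5.6176

var(-0.4A - 0.2B) = (-0.4)²·var(A) + (-0.2)²·var(B) + 2·(-0.4)·(-0.2)·cov(A,B)
= 0.16·58 + 0.04·15 + 0.16·-26.64 = 5.6176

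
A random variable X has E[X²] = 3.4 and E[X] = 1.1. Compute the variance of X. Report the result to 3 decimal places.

2.190

V(X) = 3.4 − (1.1)² = 2.19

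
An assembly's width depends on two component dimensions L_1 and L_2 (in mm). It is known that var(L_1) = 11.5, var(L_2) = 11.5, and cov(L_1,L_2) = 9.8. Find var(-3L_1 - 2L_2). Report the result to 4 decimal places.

267.1000

var(-3L_1 - 2L_2) = (-3)²·var(L_1) + (-2)²·var(L_2) + 2·(-3)·(-2)·cov(L_1,L_2)
= 9·11.5 + 4·11.5 + 12·9.8 = 267.1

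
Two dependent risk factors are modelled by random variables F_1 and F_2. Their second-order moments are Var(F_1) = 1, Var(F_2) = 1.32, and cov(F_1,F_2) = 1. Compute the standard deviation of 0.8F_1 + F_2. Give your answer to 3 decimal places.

Var(0.8F_1 + F_2) = (0.8)²·Var(F_1) + (1)²·Var(F_2) + 2·(0.8)·(1)·cov(F_1,F_2)
= 0.64·1 + 1·1.32 + 1.6·1 = 3.56
SD(0.8F_1 + F_2) = √3.56 ≈ 1.887

1.887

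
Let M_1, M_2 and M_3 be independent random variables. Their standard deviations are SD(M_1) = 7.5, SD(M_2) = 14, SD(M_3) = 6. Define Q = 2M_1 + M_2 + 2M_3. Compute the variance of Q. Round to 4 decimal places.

V(M_1) = 56.25, V(M_2) = 196, V(M_3) = 36
By independence, V(Q) = (2)²V(M_1) + (1)²V(M_2) + (2)²V(M_3)
= (2)²·56.25 + (1)²·196 + (2)²·36 = 565

565.0000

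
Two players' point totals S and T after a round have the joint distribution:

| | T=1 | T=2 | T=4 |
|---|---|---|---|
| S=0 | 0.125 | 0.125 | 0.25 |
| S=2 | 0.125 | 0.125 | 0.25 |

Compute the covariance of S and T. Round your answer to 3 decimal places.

E[S] = 1,  E[T] = 2.75
E[ST] = 2.75
Cov(S,T) = E[ST] − E[S]E[T] = 2.75 − (1)(2.75) = 0

0.000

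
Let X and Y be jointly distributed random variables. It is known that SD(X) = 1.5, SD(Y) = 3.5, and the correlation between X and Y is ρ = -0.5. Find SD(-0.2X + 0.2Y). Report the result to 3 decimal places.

Var(X) = (1.5)² = 2.25;  Var(Y) = (3.5)² = 12.25
cov(X,Y) = ρ·SD(X)·SD(Y) = -0.5·1.5·3.5 = -2.625
Var(-0.2X + 0.2Y) = (-0.2)²·Var(X) + (0.2)²·Var(Y) + 2·(-0.2)·(0.2)·cov(X,Y)
= 0.04·2.25 + 0.04·12.25 + -0.08·-2.625 = 0.79
SD(-0.2X + 0.2Y) = √0.79 ≈ 0.889

0.889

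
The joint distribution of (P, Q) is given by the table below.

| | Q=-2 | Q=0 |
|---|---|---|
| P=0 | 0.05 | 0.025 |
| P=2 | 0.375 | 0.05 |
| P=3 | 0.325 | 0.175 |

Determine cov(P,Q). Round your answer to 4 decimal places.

E[P] = 2.35,  E[Q] = -1.5
E[PQ] = -3.45
cov(P,Q) = E[PQ] − E[P]E[Q] = -3.45 − (2.35)(-1.5) = 0.075

0.0750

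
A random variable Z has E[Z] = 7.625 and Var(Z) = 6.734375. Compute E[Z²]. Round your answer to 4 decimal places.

64.8750

E[Z²] = Var(Z) + (E[Z])² = 6.734375 + (7.625)² = 64.875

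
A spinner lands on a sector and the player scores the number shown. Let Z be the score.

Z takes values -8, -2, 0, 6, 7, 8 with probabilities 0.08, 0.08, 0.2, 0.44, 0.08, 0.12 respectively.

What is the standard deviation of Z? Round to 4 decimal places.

4.6465

E[Z] = (-8)(0.08) + (-2)(0.08) + (0)(0.2) + (6)(0.44) + (7)(0.08) + (8)(0.12) = 3.36
E[Z²] = (-8)²(0.08) + (-2)²(0.08) + (0)²(0.2) + (6)²(0.44) + (7)²(0.08) + (8)²(0.12) = 32.88
var(Z) = E[Z²] − (E[Z])² = 32.88 − (3.36)² = 21.5904
SD(Z) = √21.5904 ≈ 4.6465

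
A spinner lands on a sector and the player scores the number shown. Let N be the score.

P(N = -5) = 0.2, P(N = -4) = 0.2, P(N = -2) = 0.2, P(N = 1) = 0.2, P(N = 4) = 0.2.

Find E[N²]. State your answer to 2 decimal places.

12.40

E[N²] = (-5)²(0.2) + (-4)²(0.2) + (-2)²(0.2) + (1)²(0.2) + (4)²(0.2) = 12.4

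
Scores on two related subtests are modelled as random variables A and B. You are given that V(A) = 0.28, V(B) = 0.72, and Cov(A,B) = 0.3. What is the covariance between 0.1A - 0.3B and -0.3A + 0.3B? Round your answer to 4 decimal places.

-0.0372

Cov(0.1A - 0.3B, -0.3A + 0.3B) = (0.1)(-0.3)V(A) + (-0.3)(0.3)V(B) + [(0.1)(0.3) + (-0.3)(-0.3)]Cov(A,B)
= -0.03·0.28 + -0.09·0.72 + 0.12·0.3 = -0.0372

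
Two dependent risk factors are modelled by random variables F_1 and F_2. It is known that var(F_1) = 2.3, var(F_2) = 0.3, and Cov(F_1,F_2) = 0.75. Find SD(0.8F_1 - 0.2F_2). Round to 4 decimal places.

1.1153

var(0.8F_1 - 0.2F_2) = (0.8)²·var(F_1) + (-0.2)²·var(F_2) + 2·(0.8)·(-0.2)·Cov(F_1,F_2)
= 0.64·2.3 + 0.04·0.3 + -0.32·0.75 = 1.244
SD(0.8F_1 - 0.2F_2) = √1.244 ≈ 1.1153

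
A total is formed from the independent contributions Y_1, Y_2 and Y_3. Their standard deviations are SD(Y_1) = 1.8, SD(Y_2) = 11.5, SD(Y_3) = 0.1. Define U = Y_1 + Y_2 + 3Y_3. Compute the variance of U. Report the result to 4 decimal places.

135.5800

Var(Y_1) = 3.24, Var(Y_2) = 132.25, Var(Y_3) = 0.01
By independence, Var(U) = (1)²Var(Y_1) + (1)²Var(Y_2) + (3)²Var(Y_3)
= (1)²·3.24 + (1)²·132.25 + (3)²·0.01 = 135.58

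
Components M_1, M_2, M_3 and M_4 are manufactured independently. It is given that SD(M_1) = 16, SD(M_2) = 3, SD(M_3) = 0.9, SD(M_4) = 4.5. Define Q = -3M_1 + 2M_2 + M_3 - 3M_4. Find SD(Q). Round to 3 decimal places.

50.230

var(M_1) = 256, var(M_2) = 9, var(M_3) = 0.81, var(M_4) = 20.25
By independence, var(Q) = (-3)²var(M_1) + (2)²var(M_2) + (1)²var(M_3) + (-3)²var(M_4)
= (-3)²·256 + (2)²·9 + (1)²·0.81 + (-3)²·20.25 = 2523.06
SD(Q) = √2523.06 ≈ 50.230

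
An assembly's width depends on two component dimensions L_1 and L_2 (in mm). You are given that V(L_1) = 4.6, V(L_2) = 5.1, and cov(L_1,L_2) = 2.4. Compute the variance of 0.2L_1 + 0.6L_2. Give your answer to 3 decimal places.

V(0.2L_1 + 0.6L_2) = (0.2)²·V(L_1) + (0.6)²·V(L_2) + 2·(0.2)·(0.6)·cov(L_1,L_2)
= 0.04·4.6 + 0.36·5.1 + 0.24·2.4 = 2.596

2.596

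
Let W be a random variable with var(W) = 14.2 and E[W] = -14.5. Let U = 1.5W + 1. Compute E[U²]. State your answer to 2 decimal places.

462.51

E[1.5W + 1] = 1.5·-14.5 + 1 = -20.75
var(1.5W + 1) = (1.5)²·14.2 = 31.95
E[U²] = var(U) + (E[U])² = 31.95 + (-20.75)² = 462.5125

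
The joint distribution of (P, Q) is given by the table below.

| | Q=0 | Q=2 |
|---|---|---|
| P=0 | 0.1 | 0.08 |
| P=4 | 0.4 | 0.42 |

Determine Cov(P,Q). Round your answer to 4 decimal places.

0.0800

E[P] = 3.28,  E[Q] = 1
E[PQ] = 3.36
Cov(P,Q) = E[PQ] − E[P]E[Q] = 3.36 − (3.28)(1) = 0.08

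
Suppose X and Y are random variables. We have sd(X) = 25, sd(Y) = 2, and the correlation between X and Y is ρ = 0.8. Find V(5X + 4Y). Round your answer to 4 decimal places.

17289.0000

V(X) = (25)² = 625;  V(Y) = (2)² = 4
cov(X,Y) = ρ·sd(X)·sd(Y) = 0.8·25·2 = 40
V(5X + 4Y) = (5)²·V(X) + (4)²·V(Y) + 2·(5)·(4)·cov(X,Y)
= 25·625 + 16·4 + 40·40 = 17289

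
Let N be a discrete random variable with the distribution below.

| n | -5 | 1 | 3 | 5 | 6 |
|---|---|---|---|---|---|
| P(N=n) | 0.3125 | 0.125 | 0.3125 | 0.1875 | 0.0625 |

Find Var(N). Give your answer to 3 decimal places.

17.027

E[N] = (-5)(0.3125) + (1)(0.125) + (3)(0.3125) + (5)(0.1875) + (6)(0.0625) = 0.8125
E[N²] = (-5)²(0.3125) + (1)²(0.125) + (3)²(0.3125) + (5)²(0.1875) + (6)²(0.0625) = 17.6875
Var(N) = E[N²] − (E[N])² = 17.6875 − (0.8125)² = 17.02734375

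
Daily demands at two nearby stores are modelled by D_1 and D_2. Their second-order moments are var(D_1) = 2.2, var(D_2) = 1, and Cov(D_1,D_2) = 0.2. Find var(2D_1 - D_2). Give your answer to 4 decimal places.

9.0000

var(2D_1 - D_2) = (2)²·var(D_1) + (-1)²·var(D_2) + 2·(2)·(-1)·Cov(D_1,D_2)
= 4·2.2 + 1·1 + -4·0.2 = 9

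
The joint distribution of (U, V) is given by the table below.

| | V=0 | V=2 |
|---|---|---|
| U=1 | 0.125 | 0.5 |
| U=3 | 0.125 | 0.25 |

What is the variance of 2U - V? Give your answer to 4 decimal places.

5.0000

E[U] = 1.75,  E[V] = 1.5,  E[UV] = 2.5
var(U) = 4 − (1.75)² = 0.9375;  var(V) = 3 − (1.5)² = 0.75
Cov(U,V) = 2.5 − (1.75)(1.5) = -0.125
var(2U - V) = (2)²·0.9375 + (-1)²·0.75 + 2·(2)·(-1)·-0.125 = 5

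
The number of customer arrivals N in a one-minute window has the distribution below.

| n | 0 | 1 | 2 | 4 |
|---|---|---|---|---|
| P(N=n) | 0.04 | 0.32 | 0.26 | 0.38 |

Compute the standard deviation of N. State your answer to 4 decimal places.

E[N] = (0)(0.04) + (1)(0.32) + (2)(0.26) + (4)(0.38) = 2.36
E[N²] = (0)²(0.04) + (1)²(0.32) + (2)²(0.26) + (4)²(0.38) = 7.44
Var(N) = E[N²] − (E[N])² = 7.44 − (2.36)² = 1.8704
σ(N) = √1.8704 ≈ 1.3676

1.3676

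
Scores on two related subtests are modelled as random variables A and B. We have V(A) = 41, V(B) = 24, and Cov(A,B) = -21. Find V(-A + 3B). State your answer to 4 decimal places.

383.0000

V(-A + 3B) = (-1)²·V(A) + (3)²·V(B) + 2·(-1)·(3)·Cov(A,B)
= 1·41 + 9·24 + -6·-21 = 383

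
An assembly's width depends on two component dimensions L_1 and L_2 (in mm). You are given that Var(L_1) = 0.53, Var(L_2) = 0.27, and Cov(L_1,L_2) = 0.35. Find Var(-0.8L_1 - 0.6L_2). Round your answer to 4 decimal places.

0.7724

Var(-0.8L_1 - 0.6L_2) = (-0.8)²·Var(L_1) + (-0.6)²·Var(L_2) + 2·(-0.8)·(-0.6)·Cov(L_1,L_2)
= 0.64·0.53 + 0.36·0.27 + 0.96·0.35 = 0.7724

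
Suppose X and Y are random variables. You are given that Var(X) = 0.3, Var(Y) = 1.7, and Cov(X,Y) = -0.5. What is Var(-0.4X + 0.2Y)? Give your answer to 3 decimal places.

0.196

Var(-0.4X + 0.2Y) = (-0.4)²·Var(X) + (0.2)²·Var(Y) + 2·(-0.4)·(0.2)·Cov(X,Y)
= 0.16·0.3 + 0.04·1.7 + -0.16·-0.5 = 0.196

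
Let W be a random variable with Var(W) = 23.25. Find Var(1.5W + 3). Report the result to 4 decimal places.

52.3125

Var(1.5W + 3) = (1.5)²·Var(W) = 2.25·23.25 = 52.3125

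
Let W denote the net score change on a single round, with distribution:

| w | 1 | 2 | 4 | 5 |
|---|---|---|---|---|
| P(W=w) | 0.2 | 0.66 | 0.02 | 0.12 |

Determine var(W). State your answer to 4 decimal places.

E[W] = (1)(0.2) + (2)(0.66) + (4)(0.02) + (5)(0.12) = 2.2
E[W²] = (1)²(0.2) + (2)²(0.66) + (4)²(0.02) + (5)²(0.12) = 6.16
var(W) = E[W²] − (E[W])² = 6.16 − (2.2)² = 1.32

1.3200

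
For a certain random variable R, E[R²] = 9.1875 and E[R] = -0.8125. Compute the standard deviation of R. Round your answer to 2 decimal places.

2.92

var(R) = 9.1875 − (-0.8125)² = 8.52734375
sd(R) = √8.52734375 ≈ 2.92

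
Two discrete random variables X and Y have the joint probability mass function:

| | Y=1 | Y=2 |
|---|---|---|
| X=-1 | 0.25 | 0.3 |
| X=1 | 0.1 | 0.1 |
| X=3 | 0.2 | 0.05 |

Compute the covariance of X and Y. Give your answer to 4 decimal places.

-0.2300

E[X] = 0.4,  E[Y] = 1.45
E[XY] = 0.35
cov(X,Y) = E[XY] − E[X]E[Y] = 0.35 − (0.4)(1.45) = -0.23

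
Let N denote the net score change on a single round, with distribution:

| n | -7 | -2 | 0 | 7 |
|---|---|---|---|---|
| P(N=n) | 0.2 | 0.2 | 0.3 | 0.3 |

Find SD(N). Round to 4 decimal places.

5.0210

E[N] = (-7)(0.2) + (-2)(0.2) + (0)(0.3) + (7)(0.3) = 0.3
E[N²] = (-7)²(0.2) + (-2)²(0.2) + (0)²(0.3) + (7)²(0.3) = 25.3
var(N) = E[N²] − (E[N])² = 25.3 − (0.3)² = 25.21
SD(N) = √25.21 ≈ 5.0210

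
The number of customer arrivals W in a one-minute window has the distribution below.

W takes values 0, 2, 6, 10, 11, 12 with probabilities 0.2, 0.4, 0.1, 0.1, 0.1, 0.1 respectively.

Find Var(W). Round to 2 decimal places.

E[W] = (0)(0.2) + (2)(0.4) + (6)(0.1) + (10)(0.1) + (11)(0.1) + (12)(0.1) = 4.7
E[W²] = (0)²(0.2) + (2)²(0.4) + (6)²(0.1) + (10)²(0.1) + (11)²(0.1) + (12)²(0.1) = 41.7
Var(W) = E[W²] − (E[W])² = 41.7 − (4.7)² = 19.61

19.61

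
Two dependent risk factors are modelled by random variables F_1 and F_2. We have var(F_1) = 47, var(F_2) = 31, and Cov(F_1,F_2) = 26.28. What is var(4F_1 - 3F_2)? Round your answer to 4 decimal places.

var(4F_1 - 3F_2) = (4)²·var(F_1) + (-3)²·var(F_2) + 2·(4)·(-3)·Cov(F_1,F_2)
= 16·47 + 9·31 + -24·26.28 = 400.28

400.2800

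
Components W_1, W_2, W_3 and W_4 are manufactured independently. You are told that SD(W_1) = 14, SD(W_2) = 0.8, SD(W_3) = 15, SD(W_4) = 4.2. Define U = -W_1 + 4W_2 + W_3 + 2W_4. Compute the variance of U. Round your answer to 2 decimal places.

V(W_1) = 196, V(W_2) = 0.64, V(W_3) = 225, V(W_4) = 17.64
By independence, V(U) = (-1)²V(W_1) + (4)²V(W_2) + (1)²V(W_3) + (2)²V(W_4)
= (-1)²·196 + (4)²·0.64 + (1)²·225 + (2)²·17.64 = 501.8

501.80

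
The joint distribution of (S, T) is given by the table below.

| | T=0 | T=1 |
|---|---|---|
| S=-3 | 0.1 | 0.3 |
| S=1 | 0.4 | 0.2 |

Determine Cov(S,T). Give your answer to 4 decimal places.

-0.4000

E[S] = -0.6,  E[T] = 0.5
E[ST] = -0.7
Cov(S,T) = E[ST] − E[S]E[T] = -0.7 − (-0.6)(0.5) = -0.4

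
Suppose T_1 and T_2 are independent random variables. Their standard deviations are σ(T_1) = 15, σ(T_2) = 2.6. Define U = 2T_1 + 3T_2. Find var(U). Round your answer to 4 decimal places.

960.8400

var(T_1) = 225, var(T_2) = 6.76
By independence, var(U) = (2)²var(T_1) + (3)²var(T_2)
= (2)²·225 + (3)²·6.76 = 960.84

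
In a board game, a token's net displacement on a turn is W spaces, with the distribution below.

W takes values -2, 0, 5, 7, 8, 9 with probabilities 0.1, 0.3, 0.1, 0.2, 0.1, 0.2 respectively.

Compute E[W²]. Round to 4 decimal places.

35.3000

E[W²] = (-2)²(0.1) + (0)²(0.3) + (5)²(0.1) + (7)²(0.2) + (8)²(0.1) + (9)²(0.2) = 35.3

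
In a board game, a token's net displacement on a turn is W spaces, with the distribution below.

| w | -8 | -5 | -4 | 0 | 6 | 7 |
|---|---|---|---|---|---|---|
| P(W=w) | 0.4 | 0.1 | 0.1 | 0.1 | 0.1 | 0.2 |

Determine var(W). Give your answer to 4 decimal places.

38.6900

E[W] = (-8)(0.4) + (-5)(0.1) + (-4)(0.1) + (0)(0.1) + (6)(0.1) + (7)(0.2) = -2.1
E[W²] = (-8)²(0.4) + (-5)²(0.1) + (-4)²(0.1) + (0)²(0.1) + (6)²(0.1) + (7)²(0.2) = 43.1
var(W) = E[W²] − (E[W])² = 43.1 − (-2.1)² = 38.69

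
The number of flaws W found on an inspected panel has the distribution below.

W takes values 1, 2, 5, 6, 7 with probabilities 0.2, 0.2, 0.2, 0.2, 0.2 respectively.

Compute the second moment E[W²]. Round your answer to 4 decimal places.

23.0000

E[W²] = (1)²(0.2) + (2)²(0.2) + (5)²(0.2) + (6)²(0.2) + (7)²(0.2) = 23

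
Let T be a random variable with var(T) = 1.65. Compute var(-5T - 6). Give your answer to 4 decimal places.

var(-5T - 6) = (-5)²·var(T) = 25·1.65 = 41.25

41.2500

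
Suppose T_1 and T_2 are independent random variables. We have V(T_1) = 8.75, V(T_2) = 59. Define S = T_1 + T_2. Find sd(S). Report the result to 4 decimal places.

By independence, V(S) = (1)²V(T_1) + (1)²V(T_2)
= (1)²·8.75 + (1)²·59 = 67.75
sd(S) = √67.75 ≈ 8.2310

8.2310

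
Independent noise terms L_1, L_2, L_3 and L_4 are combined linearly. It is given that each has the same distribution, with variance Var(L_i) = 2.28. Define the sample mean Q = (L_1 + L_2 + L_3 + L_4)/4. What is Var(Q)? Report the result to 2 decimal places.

By independence, Var(Q) = (0.25)²Var(L_1) + (0.25)²Var(L_2) + (0.25)²Var(L_3) + (0.25)²Var(L_4)
= (0.25)²·2.28 + (0.25)²·2.28 + (0.25)²·2.28 + (0.25)²·2.28 = 0.57

0.57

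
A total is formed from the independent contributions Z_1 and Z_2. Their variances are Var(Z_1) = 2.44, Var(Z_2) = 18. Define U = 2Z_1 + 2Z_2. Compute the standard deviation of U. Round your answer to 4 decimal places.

9.0421

By independence, Var(U) = (2)²Var(Z_1) + (2)²Var(Z_2)
= (2)²·2.44 + (2)²·18 = 81.76
σ(U) = √81.76 ≈ 9.0421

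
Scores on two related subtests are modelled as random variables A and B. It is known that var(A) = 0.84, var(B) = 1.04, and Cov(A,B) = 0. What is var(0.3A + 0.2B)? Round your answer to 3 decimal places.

var(0.3A + 0.2B) = (0.3)²·var(A) + (0.2)²·var(B) + 2·(0.3)·(0.2)·Cov(A,B)
= 0.09·0.84 + 0.04·1.04 + 0.12·0 = 0.1172

0.117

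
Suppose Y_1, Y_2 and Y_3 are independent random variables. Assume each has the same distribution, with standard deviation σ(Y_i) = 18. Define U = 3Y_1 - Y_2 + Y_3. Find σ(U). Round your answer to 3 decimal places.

var(Y_i) = (18)² = 324
By independence, var(U) = (3)²var(Y_1) + (-1)²var(Y_2) + (1)²var(Y_3)
= (3)²·324 + (-1)²·324 + (1)²·324 = 3564
σ(U) = √3564 ≈ 59.699

59.699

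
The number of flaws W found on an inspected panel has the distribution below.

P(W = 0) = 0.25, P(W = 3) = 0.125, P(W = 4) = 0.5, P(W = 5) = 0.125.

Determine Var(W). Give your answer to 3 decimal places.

3.250

E[W] = (0)(0.25) + (3)(0.125) + (4)(0.5) + (5)(0.125) = 3
E[W²] = (0)²(0.25) + (3)²(0.125) + (4)²(0.5) + (5)²(0.125) = 12.25
Var(W) = E[W²] − (E[W])² = 12.25 − (3)² = 3.25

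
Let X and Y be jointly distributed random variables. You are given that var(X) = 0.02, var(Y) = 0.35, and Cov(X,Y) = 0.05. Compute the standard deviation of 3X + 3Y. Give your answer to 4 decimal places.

var(3X + 3Y) = (3)²·var(X) + (3)²·var(Y) + 2·(3)·(3)·Cov(X,Y)
= 9·0.02 + 9·0.35 + 18·0.05 = 4.23
σ(3X + 3Y) = √4.23 ≈ 2.0567

2.0567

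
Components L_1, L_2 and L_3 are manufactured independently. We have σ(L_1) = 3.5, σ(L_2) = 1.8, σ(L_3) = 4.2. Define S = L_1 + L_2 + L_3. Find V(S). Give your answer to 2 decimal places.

33.13

V(L_1) = 12.25, V(L_2) = 3.24, V(L_3) = 17.64
By independence, V(S) = (1)²V(L_1) + (1)²V(L_2) + (1)²V(L_3)
= (1)²·12.25 + (1)²·3.24 + (1)²·17.64 = 33.13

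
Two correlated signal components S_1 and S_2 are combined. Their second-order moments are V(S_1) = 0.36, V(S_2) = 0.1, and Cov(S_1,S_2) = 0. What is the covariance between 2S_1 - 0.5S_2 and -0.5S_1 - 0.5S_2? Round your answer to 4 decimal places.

-0.3350

Cov(2S_1 - 0.5S_2, -0.5S_1 - 0.5S_2) = (2)(-0.5)V(S_1) + (-0.5)(-0.5)V(S_2) + [(2)(-0.5) + (-0.5)(-0.5)]Cov(S_1,S_2)
= -1·0.36 + 0.25·0.1 + -0.75·0 = -0.335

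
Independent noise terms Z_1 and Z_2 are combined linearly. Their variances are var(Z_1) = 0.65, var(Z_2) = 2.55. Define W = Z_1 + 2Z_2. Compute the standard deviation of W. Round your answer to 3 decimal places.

3.294

By independence, var(W) = (1)²var(Z_1) + (2)²var(Z_2)
= (1)²·0.65 + (2)²·2.55 = 10.85
σ(W) = √10.85 ≈ 3.294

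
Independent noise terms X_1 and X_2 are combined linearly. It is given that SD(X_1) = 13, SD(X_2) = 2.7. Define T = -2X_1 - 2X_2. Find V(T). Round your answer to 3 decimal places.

705.160

V(X_1) = 169, V(X_2) = 7.29
By independence, V(T) = (-2)²V(X_1) + (-2)²V(X_2)
= (-2)²·169 + (-2)²·7.29 = 705.16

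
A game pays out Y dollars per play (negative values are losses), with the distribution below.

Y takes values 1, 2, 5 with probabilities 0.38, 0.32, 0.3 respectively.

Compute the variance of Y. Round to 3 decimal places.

2.810

E[Y] = (1)(0.38) + (2)(0.32) + (5)(0.3) = 2.52
E[Y²] = (1)²(0.38) + (2)²(0.32) + (5)²(0.3) = 9.16
V(Y) = E[Y²] − (E[Y])² = 9.16 − (2.52)² = 2.8096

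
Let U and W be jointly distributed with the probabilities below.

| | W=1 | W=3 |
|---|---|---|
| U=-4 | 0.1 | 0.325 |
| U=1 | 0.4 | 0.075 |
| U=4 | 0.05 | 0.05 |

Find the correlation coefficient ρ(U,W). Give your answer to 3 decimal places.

E[U] = -0.825,  E[W] = 1.9
E[UW] = -2.875
Cov(U,W) = E[UW] − E[U]E[W] = -2.875 − (-0.825)(1.9) = -1.3075
Var(U) = 8.194375,  Var(W) = 0.99
ρ = -1.3075 / √(8.194375·0.99) ≈ -0.459

-0.459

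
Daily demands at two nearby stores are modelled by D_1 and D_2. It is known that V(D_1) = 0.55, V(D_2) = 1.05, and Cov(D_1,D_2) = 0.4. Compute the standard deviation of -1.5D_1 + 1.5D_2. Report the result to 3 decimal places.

1.342

V(-1.5D_1 + 1.5D_2) = (-1.5)²·V(D_1) + (1.5)²·V(D_2) + 2·(-1.5)·(1.5)·Cov(D_1,D_2)
= 2.25·0.55 + 2.25·1.05 + -4.5·0.4 = 1.8
σ(-1.5D_1 + 1.5D_2) = √1.8 ≈ 1.342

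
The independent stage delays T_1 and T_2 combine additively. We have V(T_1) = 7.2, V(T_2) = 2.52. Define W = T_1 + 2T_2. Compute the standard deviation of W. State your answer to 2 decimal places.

4.16

By independence, V(W) = (1)²V(T_1) + (2)²V(T_2)
= (1)²·7.2 + (2)²·2.52 = 17.28
SD(W) = √17.28 ≈ 4.16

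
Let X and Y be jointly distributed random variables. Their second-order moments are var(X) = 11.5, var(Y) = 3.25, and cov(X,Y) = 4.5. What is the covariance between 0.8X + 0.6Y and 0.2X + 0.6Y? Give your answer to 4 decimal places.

cov(0.8X + 0.6Y, 0.2X + 0.6Y) = (0.8)(0.2)var(X) + (0.6)(0.6)var(Y) + [(0.8)(0.6) + (0.6)(0.2)]cov(X,Y)
= 0.16·11.5 + 0.36·3.25 + 0.6·4.5 = 5.71

5.7100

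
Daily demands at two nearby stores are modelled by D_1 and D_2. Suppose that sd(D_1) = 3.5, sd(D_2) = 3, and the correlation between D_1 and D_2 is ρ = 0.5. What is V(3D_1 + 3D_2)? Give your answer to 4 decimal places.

V(D_1) = (3.5)² = 12.25;  V(D_2) = (3)² = 9
cov(D_1,D_2) = ρ·sd(D_1)·sd(D_2) = 0.5·3.5·3 = 5.25
V(3D_1 + 3D_2) = (3)²·V(D_1) + (3)²·V(D_2) + 2·(3)·(3)·cov(D_1,D_2)
= 9·12.25 + 9·9 + 18·5.25 = 285.75

285.7500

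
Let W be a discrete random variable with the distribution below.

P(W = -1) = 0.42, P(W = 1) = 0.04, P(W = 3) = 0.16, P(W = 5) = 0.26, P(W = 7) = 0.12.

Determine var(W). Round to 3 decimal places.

E[W] = (-1)(0.42) + (1)(0.04) + (3)(0.16) + (5)(0.26) + (7)(0.12) = 2.24
E[W²] = (-1)²(0.42) + (1)²(0.04) + (3)²(0.16) + (5)²(0.26) + (7)²(0.12) = 14.28
var(W) = E[W²] − (E[W])² = 14.28 − (2.24)² = 9.2624

9.262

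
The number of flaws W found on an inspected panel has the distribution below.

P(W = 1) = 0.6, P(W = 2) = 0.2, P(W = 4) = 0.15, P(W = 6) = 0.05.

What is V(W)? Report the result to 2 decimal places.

1.99

E[W] = (1)(0.6) + (2)(0.2) + (4)(0.15) + (6)(0.05) = 1.9
E[W²] = (1)²(0.6) + (2)²(0.2) + (4)²(0.15) + (6)²(0.05) = 5.6
V(W) = E[W²] − (E[W])² = 5.6 − (1.9)² = 1.99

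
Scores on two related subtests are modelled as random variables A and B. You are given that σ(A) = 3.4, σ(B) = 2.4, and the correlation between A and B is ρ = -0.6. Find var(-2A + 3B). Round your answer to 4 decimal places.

var(A) = (3.4)² = 11.56;  var(B) = (2.4)² = 5.76
cov(A,B) = ρ·σ(A)·σ(B) = -0.6·3.4·2.4 = -4.896
var(-2A + 3B) = (-2)²·var(A) + (3)²·var(B) + 2·(-2)·(3)·cov(A,B)
= 4·11.56 + 9·5.76 + -12·-4.896 = 156.832

156.8320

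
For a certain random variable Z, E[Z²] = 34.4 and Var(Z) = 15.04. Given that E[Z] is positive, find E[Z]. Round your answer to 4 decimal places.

(E[Z])² = E[Z²] − Var(Z) = 34.4 − 15.04 = 19.36
E[Z] = √19.36 = 4.4

4.4000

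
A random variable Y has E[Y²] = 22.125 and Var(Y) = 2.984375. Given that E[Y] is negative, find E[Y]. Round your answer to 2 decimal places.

(E[Y])² = E[Y²] − Var(Y) = 22.125 − 2.984375 = 19.140625
E[Y] = −√19.140625 = -4.375

-4.38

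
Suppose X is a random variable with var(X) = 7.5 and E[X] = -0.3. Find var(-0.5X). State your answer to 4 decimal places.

1.8750

var(-0.5X) = (-0.5)²·var(X) = 0.25·7.5 = 1.875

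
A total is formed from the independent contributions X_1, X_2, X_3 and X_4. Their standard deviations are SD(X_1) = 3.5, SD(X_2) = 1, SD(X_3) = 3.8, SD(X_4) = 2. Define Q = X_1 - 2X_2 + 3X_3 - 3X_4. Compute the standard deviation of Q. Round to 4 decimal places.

Var(X_1) = 12.25, Var(X_2) = 1, Var(X_3) = 14.44, Var(X_4) = 4
By independence, Var(Q) = (1)²Var(X_1) + (-2)²Var(X_2) + (3)²Var(X_3) + (-3)²Var(X_4)
= (1)²·12.25 + (-2)²·1 + (3)²·14.44 + (-3)²·4 = 182.21
SD(Q) = √182.21 ≈ 13.4985

13.4985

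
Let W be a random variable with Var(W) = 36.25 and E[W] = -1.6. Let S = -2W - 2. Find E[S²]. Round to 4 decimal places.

146.4400

E[-2W - 2] = -2·-1.6 − 2 = 1.2
Var(-2W - 2) = (-2)²·36.25 = 145
E[S²] = Var(S) + (E[S])² = 145 + (1.2)² = 146.44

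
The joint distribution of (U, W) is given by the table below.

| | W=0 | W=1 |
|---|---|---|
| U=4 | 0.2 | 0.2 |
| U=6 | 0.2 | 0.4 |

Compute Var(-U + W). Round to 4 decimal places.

E[U] = 5.2,  E[W] = 0.6,  E[UW] = 3.2
Var(U) = 28 − (5.2)² = 0.96;  Var(W) = 0.6 − (0.6)² = 0.24
Cov(U,W) = 3.2 − (5.2)(0.6) = 0.08
Var(-U + W) = (-1)²·0.96 + (1)²·0.24 + 2·(-1)·(1)·0.08 = 1.04

1.0400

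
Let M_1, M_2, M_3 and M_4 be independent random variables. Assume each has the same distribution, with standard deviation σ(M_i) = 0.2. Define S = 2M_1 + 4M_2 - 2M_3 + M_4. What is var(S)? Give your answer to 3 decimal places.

1.000

var(M_i) = (0.2)² = 0.04
By independence, var(S) = (2)²var(M_1) + (4)²var(M_2) + (-2)²var(M_3) + (1)²var(M_4)
= (2)²·0.04 + (4)²·0.04 + (-2)²·0.04 + (1)²·0.04 = 1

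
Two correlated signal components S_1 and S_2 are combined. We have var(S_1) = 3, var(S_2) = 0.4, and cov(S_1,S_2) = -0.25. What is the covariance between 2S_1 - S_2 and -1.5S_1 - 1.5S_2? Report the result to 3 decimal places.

-8.025

cov(2S_1 - S_2, -1.5S_1 - 1.5S_2) = (2)(-1.5)var(S_1) + (-1)(-1.5)var(S_2) + [(2)(-1.5) + (-1)(-1.5)]cov(S_1,S_2)
= -3·3 + 1.5·0.4 + -1.5·-0.25 = -8.025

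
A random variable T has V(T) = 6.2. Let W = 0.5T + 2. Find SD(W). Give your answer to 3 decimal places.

V(0.5T + 2) = (0.5)²·6.2 = 1.55
SD(W) = √1.55 ≈ 1.245

1.245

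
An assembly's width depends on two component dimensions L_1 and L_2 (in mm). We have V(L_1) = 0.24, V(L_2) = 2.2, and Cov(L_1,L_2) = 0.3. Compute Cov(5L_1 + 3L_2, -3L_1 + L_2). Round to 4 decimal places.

Cov(5L_1 + 3L_2, -3L_1 + L_2) = (5)(-3)V(L_1) + (3)(1)V(L_2) + [(5)(1) + (3)(-3)]Cov(L_1,L_2)
= -15·0.24 + 3·2.2 + -4·0.3 = 1.8

1.8000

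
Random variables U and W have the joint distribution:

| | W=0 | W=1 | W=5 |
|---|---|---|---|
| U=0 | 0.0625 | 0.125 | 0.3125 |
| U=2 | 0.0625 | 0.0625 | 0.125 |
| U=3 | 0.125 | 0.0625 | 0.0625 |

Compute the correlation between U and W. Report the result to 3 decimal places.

-0.317

E[U] = 1.25,  E[W] = 2.75
E[UW] = 2.5
Cov(U,W) = E[UW] − E[U]E[W] = 2.5 − (1.25)(2.75) = -0.9375
Var(U) = 1.6875,  Var(W) = 5.1875
ρ = -0.9375 / √(1.6875·5.1875) ≈ -0.317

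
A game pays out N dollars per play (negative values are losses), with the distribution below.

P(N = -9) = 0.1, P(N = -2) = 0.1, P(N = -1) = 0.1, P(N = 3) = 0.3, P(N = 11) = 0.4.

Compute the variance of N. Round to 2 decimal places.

E[N] = (-9)(0.1) + (-2)(0.1) + (-1)(0.1) + (3)(0.3) + (11)(0.4) = 4.1
E[N²] = (-9)²(0.1) + (-2)²(0.1) + (-1)²(0.1) + (3)²(0.3) + (11)²(0.4) = 59.7
Var(N) = E[N²] − (E[N])² = 59.7 − (4.1)² = 42.89

42.89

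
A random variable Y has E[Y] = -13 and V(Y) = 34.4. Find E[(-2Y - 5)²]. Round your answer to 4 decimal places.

578.6000

E[-2Y - 5] = -2·-13 − 5 = 21
V(-2Y - 5) = (-2)²·34.4 = 137.6
E[(-2Y - 5)²] = V((-2Y - 5)) + (E[(-2Y - 5)])² = 137.6 + (21)² = 578.6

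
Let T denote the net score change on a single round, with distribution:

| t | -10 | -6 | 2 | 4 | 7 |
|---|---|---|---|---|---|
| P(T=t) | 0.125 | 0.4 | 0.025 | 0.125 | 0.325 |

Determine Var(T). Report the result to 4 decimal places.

E[T] = (-10)(0.125) + (-6)(0.4) + (2)(0.025) + (4)(0.125) + (7)(0.325) = -0.825
E[T²] = (-10)²(0.125) + (-6)²(0.4) + (2)²(0.025) + (4)²(0.125) + (7)²(0.325) = 44.925
Var(T) = E[T²] − (E[T])² = 44.925 − (-0.825)² = 44.244375

44.2444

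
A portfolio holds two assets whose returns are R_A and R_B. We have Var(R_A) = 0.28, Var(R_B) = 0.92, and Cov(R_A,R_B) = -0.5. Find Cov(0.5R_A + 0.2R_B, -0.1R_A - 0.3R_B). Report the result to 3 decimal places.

Cov(0.5R_A + 0.2R_B, -0.1R_A - 0.3R_B) = (0.5)(-0.1)Var(R_A) + (0.2)(-0.3)Var(R_B) + [(0.5)(-0.3) + (0.2)(-0.1)]Cov(R_A,R_B)
= -0.05·0.28 + -0.06·0.92 + -0.17·-0.5 = 0.0158

0.016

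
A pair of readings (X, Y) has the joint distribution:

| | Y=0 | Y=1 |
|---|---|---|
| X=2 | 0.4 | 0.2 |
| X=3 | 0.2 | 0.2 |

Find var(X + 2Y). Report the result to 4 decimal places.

1.3600

E[X] = 2.4,  E[Y] = 0.4,  E[XY] = 1
var(X) = 6 − (2.4)² = 0.24;  var(Y) = 0.4 − (0.4)² = 0.24
Cov(X,Y) = 1 − (2.4)(0.4) = 0.04
var(X + 2Y) = (1)²·0.24 + (2)²·0.24 + 2·(1)·(2)·0.04 = 1.36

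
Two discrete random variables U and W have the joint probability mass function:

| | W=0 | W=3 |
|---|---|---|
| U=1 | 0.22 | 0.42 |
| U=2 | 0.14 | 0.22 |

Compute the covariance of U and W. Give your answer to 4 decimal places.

E[U] = 1.36,  E[W] = 1.92
E[UW] = 2.58
Cov(U,W) = E[UW] − E[U]E[W] = 2.58 − (1.36)(1.92) = -0.0312

-0.0312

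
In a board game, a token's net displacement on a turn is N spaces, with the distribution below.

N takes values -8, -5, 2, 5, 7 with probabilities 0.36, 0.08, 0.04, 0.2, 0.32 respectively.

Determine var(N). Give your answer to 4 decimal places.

45.8784

E[N] = (-8)(0.36) + (-5)(0.08) + (2)(0.04) + (5)(0.2) + (7)(0.32) = 0.04
E[N²] = (-8)²(0.36) + (-5)²(0.08) + (2)²(0.04) + (5)²(0.2) + (7)²(0.32) = 45.88
var(N) = E[N²] − (E[N])² = 45.88 − (0.04)² = 45.8784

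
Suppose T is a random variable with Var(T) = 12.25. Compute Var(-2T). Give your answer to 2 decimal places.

49.00

Var(-2T) = (-2)²·Var(T) = 4·12.25 = 49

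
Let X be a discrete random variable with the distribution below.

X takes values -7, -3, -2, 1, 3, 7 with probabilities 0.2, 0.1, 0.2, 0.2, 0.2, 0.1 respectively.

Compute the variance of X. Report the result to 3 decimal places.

18.040

E[X] = (-7)(0.2) + (-3)(0.1) + (-2)(0.2) + (1)(0.2) + (3)(0.2) + (7)(0.1) = -0.6
E[X²] = (-7)²(0.2) + (-3)²(0.1) + (-2)²(0.2) + (1)²(0.2) + (3)²(0.2) + (7)²(0.1) = 18.4
Var(X) = E[X²] − (E[X])² = 18.4 − (-0.6)² = 18.04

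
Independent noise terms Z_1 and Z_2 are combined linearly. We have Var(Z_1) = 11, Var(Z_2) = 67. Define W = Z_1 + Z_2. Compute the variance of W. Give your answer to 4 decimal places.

78.0000

By independence, Var(W) = (1)²Var(Z_1) + (1)²Var(Z_2)
= (1)²·11 + (1)²·67 = 78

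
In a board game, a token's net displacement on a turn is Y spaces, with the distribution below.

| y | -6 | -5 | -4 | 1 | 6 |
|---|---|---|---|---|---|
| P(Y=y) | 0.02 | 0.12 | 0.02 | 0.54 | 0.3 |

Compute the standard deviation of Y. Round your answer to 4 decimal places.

3.6067

E[Y] = (-6)(0.02) + (-5)(0.12) + (-4)(0.02) + (1)(0.54) + (6)(0.3) = 1.54
E[Y²] = (-6)²(0.02) + (-5)²(0.12) + (-4)²(0.02) + (1)²(0.54) + (6)²(0.3) = 15.38
var(Y) = E[Y²] − (E[Y])² = 15.38 − (1.54)² = 13.0084
σ(Y) = √13.0084 ≈ 3.6067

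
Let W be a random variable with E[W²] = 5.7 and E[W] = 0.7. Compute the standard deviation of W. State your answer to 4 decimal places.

2.2825

V(W) = 5.7 − (0.7)² = 5.21
SD(W) = √5.21 ≈ 2.2825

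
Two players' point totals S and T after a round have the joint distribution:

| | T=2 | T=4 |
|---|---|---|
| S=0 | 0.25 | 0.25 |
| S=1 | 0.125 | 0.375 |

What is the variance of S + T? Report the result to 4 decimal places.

E[S] = 0.5,  E[T] = 3.25,  E[ST] = 1.75
Var(S) = 0.5 − (0.5)² = 0.25;  Var(T) = 11.5 − (3.25)² = 0.9375
Cov(S,T) = 1.75 − (0.5)(3.25) = 0.125
Var(S + T) = (1)²·0.25 + (1)²·0.9375 + 2·(1)·(1)·0.125 = 1.4375

1.4375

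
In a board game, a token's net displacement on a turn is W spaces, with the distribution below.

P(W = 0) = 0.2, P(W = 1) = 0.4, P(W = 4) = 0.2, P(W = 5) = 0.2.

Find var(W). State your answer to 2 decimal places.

E[W] = (0)(0.2) + (1)(0.4) + (4)(0.2) + (5)(0.2) = 2.2
E[W²] = (0)²(0.2) + (1)²(0.4) + (4)²(0.2) + (5)²(0.2) = 8.6
var(W) = E[W²] − (E[W])² = 8.6 − (2.2)² = 3.76

3.76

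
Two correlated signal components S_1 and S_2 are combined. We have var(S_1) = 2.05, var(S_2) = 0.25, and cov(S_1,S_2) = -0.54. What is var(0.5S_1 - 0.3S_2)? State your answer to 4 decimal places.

0.6970

var(0.5S_1 - 0.3S_2) = (0.5)²·var(S_1) + (-0.3)²·var(S_2) + 2·(0.5)·(-0.3)·cov(S_1,S_2)
= 0.25·2.05 + 0.09·0.25 + -0.3·-0.54 = 0.697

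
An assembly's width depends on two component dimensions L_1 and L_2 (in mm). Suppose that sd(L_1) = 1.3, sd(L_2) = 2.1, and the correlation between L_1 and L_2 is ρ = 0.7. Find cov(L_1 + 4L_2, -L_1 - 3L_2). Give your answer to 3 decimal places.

-67.987

Var(L_1) = (1.3)² = 1.69;  Var(L_2) = (2.1)² = 4.41
cov(L_1,L_2) = ρ·sd(L_1)·sd(L_2) = 0.7·1.3·2.1 = 1.911
cov(L_1 + 4L_2, -L_1 - 3L_2) = (1)(-1)Var(L_1) + (4)(-3)Var(L_2) + [(1)(-3) + (4)(-1)]cov(L_1,L_2)
= -1·1.69 + -12·4.41 + -7·1.911 = -67.987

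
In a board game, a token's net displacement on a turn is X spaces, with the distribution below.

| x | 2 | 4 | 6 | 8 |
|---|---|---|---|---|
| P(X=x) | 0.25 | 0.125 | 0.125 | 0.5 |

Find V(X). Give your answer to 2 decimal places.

6.44

E[X] = (2)(0.25) + (4)(0.125) + (6)(0.125) + (8)(0.5) = 5.75
E[X²] = (2)²(0.25) + (4)²(0.125) + (6)²(0.125) + (8)²(0.5) = 39.5
V(X) = E[X²] − (E[X])² = 39.5 − (5.75)² = 6.4375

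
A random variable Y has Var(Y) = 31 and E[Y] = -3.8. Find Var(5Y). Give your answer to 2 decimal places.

775.00

Var(5Y) = (5)²·Var(Y) = 25·31 = 775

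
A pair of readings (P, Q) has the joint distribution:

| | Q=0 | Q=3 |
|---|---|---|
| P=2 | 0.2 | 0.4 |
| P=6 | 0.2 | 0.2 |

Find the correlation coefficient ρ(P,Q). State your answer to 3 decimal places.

E[P] = 3.6,  E[Q] = 1.8
E[PQ] = 6
Cov(P,Q) = E[PQ] − E[P]E[Q] = 6 − (3.6)(1.8) = -0.48
var(P) = 3.84,  var(Q) = 2.16
ρ = -0.48 / √(3.84·2.16) ≈ -0.167

-0.167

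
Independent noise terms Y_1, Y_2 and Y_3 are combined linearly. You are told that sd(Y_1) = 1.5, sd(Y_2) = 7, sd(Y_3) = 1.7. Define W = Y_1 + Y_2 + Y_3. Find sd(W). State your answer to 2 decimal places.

7.36

Var(Y_1) = 2.25, Var(Y_2) = 49, Var(Y_3) = 2.89
By independence, Var(W) = (1)²Var(Y_1) + (1)²Var(Y_2) + (1)²Var(Y_3)
= (1)²·2.25 + (1)²·49 + (1)²·2.89 = 54.14
sd(W) = √54.14 ≈ 7.36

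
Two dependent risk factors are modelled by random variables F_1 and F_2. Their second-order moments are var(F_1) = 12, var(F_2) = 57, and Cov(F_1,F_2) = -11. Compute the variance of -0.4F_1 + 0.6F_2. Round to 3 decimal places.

var(-0.4F_1 + 0.6F_2) = (-0.4)²·var(F_1) + (0.6)²·var(F_2) + 2·(-0.4)·(0.6)·Cov(F_1,F_2)
= 0.16·12 + 0.36·57 + -0.48·-11 = 27.72

27.720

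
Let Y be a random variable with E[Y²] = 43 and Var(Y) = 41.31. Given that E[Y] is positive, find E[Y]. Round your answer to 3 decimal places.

(E[Y])² = E[Y²] − Var(Y) = 43 − 41.31 = 1.69
E[Y] = √1.69 = 1.3

1.300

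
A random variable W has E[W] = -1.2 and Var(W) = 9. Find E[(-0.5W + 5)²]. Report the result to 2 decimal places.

E[-0.5W + 5] = -0.5·-1.2 + 5 = 5.6
Var(-0.5W + 5) = (-0.5)²·9 = 2.25
E[(-0.5W + 5)²] = Var((-0.5W + 5)) + (E[(-0.5W + 5)])² = 2.25 + (5.6)² = 33.61

33.61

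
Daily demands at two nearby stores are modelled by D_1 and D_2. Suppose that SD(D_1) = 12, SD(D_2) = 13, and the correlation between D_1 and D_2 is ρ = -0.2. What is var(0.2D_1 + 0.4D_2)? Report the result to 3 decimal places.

var(D_1) = (12)² = 144;  var(D_2) = (13)² = 169
Cov(D_1,D_2) = ρ·SD(D_1)·SD(D_2) = -0.2·12·13 = -31.2
var(0.2D_1 + 0.4D_2) = (0.2)²·var(D_1) + (0.4)²·var(D_2) + 2·(0.2)·(0.4)·Cov(D_1,D_2)
= 0.04·144 + 0.16·169 + 0.16·-31.2 = 27.808

27.808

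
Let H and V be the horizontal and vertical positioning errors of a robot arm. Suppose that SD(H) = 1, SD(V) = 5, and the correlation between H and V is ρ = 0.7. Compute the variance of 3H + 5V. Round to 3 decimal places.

739.000

Var(H) = (1)² = 1;  Var(V) = (5)² = 25
Cov(H,V) = ρ·SD(H)·SD(V) = 0.7·1·5 = 3.5
Var(3H + 5V) = (3)²·Var(H) + (5)²·Var(V) + 2·(3)·(5)·Cov(H,V)
= 9·1 + 25·25 + 30·3.5 = 739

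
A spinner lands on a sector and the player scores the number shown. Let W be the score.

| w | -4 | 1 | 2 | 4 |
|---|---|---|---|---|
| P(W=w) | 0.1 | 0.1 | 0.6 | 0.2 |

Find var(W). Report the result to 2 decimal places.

E[W] = (-4)(0.1) + (1)(0.1) + (2)(0.6) + (4)(0.2) = 1.7
E[W²] = (-4)²(0.1) + (1)²(0.1) + (2)²(0.6) + (4)²(0.2) = 7.3
var(W) = E[W²] − (E[W])² = 7.3 − (1.7)² = 4.41

4.41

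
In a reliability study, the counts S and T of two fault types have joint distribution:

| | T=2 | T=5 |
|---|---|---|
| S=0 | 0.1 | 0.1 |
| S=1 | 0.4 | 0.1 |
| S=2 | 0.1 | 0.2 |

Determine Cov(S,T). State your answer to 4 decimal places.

E[S] = 1.1,  E[T] = 3.2
E[ST] = 3.7
Cov(S,T) = E[ST] − E[S]E[T] = 3.7 − (1.1)(3.2) = 0.18

0.1800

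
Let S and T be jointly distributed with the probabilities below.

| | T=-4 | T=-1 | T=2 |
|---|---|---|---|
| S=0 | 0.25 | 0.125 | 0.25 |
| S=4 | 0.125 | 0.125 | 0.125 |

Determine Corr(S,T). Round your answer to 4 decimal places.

0.0000

E[S] = 1.5,  E[T] = -1
E[ST] = -1.5
cov(S,T) = E[ST] − E[S]E[T] = -1.5 − (1.5)(-1) = 0
Var(S) = 3.75,  Var(T) = 6.75
ρ = 0 / √(3.75·6.75) ≈ 0.0000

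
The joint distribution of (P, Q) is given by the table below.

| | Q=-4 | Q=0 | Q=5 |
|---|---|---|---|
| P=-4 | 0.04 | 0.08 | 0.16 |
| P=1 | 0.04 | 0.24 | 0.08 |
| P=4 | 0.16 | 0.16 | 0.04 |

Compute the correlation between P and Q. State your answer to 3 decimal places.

E[P] = 0.68,  E[Q] = 0.44
E[PQ] = -4.08
Cov(P,Q) = E[PQ] − E[P]E[Q] = -4.08 − (0.68)(0.44) = -4.3792
Var(P) = 10.1376,  Var(Q) = 10.6464
ρ = -4.3792 / √(10.1376·10.6464) ≈ -0.422

-0.422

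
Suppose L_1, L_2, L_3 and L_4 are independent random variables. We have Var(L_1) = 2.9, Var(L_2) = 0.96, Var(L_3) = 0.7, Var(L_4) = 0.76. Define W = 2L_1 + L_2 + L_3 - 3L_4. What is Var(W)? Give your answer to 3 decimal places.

20.100

By independence, Var(W) = (2)²Var(L_1) + (1)²Var(L_2) + (1)²Var(L_3) + (-3)²Var(L_4)
= (2)²·2.9 + (1)²·0.96 + (1)²·0.7 + (-3)²·0.76 = 20.1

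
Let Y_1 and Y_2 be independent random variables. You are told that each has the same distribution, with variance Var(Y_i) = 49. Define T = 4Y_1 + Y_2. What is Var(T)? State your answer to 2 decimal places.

By independence, Var(T) = (4)²Var(Y_1) + (1)²Var(Y_2)
= (4)²·49 + (1)²·49 = 833

833.00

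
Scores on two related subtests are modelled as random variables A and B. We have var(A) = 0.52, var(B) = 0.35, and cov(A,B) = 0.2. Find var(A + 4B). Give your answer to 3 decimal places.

7.720

var(A + 4B) = (1)²·var(A) + (4)²·var(B) + 2·(1)·(4)·cov(A,B)
= 1·0.52 + 16·0.35 + 8·0.2 = 7.72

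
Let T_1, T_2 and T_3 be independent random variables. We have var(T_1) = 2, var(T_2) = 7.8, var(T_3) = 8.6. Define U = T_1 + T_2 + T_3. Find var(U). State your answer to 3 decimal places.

18.400

By independence, var(U) = (1)²var(T_1) + (1)²var(T_2) + (1)²var(T_3)
= (1)²·2 + (1)²·7.8 + (1)²·8.6 = 18.4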